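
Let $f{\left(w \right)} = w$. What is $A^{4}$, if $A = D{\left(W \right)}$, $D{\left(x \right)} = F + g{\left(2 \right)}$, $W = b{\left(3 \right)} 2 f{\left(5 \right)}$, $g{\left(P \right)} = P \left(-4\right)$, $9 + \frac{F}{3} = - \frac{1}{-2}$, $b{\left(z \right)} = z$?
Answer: $\frac{20151121}{16} \approx 1.2594 \cdot 10^{6}$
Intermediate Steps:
$F = - \frac{51}{2}$ ($F = -27 + 3 \left(- \frac{1}{-2}\right) = -27 + 3 \left(\left(-1\right) \left(- \frac{1}{2}\right)\right) = -27 + 3 \cdot \frac{1}{2} = -27 + \frac{3}{2} = - \frac{51}{2} \approx -25.5$)
$g{\left(P \right)} = - 4 P$
$W = 30$ ($W = 3 \cdot 2 \cdot 5 = 6 \cdot 5 = 30$)
$D{\left(x \right)} = - \frac{67}{2}$ ($D{\left(x \right)} = - \frac{51}{2} - 8 = - \frac{67}{2}$)
$A = - \frac{67}{2} \approx -33.5$
$A^{4} = \left(- \frac{67}{2}\right)^{4} = \frac{20151121}{16}$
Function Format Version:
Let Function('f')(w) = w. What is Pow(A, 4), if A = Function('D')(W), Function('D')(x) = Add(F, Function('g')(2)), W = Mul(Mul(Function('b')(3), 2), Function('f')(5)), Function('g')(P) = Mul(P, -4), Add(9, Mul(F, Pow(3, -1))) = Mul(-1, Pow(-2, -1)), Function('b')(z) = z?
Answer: Rational(20151121, 16) ≈ 1.2594e+6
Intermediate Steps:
F = Rational(-51, 2) (F = Add(-27, Mul(3, Mul(-1, Pow(-2, -1)))) = Add(-27, Mul(3, Mul(-1, Rational(-1, 2)))) = Add(-27, Mul(3, Rational(1, 2))) = Add(-27, Rational(3, 2)) = Rational(-51, 2) ≈ -25.500)
Function('g')(P) = Mul(-4, P)
W = 30 (W = Mul(Mul(3, 2), 5) = Mul(6, 5) = 30)
Function('D')(x) = Rational(-67, 2) (Function('D')(x) = Add(Rational(-51, 2), Mul(-4, 2)) = Add(Rational(-51, 2), -8) = Rational(-67, 2))
A = Rational(-67, 2) ≈ -33.500
Pow(A, 4) = Pow(Rational(-67, 2), 4) = Rational(20151121, 16)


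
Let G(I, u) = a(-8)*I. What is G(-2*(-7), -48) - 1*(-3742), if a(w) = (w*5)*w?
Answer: 8222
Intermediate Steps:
a(w) = 5*w² (a(w) = (5*w)*w = 5*w²)
G(I, u) = 320*I (G(I, u) = (5*(-8)²)*I = (5*64)*I = 320*I)
G(-2*(-7), -48) - 1*(-3742) = 320*(-2*(-7)) - 1*(-3742) = 320*14 + 3742 = 4480 + 3742 = 8222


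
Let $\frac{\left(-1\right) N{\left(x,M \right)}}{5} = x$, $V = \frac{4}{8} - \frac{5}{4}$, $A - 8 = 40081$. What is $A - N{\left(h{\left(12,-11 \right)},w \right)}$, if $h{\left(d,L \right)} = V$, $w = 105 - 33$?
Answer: $\frac{160341}{4} \approx 40085.0$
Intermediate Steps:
$A = 40089$ ($A = 8 + 40081 = 40089$)
$w = 72$
$V = - \frac{3}{4}$ ($V = 4 \cdot \frac{1}{8} - \frac{5}{4} = \frac{1}{2} - \frac{5}{4} = - \frac{3}{4} \approx -0.75$)
$h{\left(d,L \right)} = - \frac{3}{4}$
$N{\left(x,M \right)} = - 5 x$
$A - N{\left(h{\left(12,-11 \right)},w \right)} = 40089 - \left(-5\right) \left(- \frac{3}{4}\right) = 40089 - \frac{15}{4} = \frac{160341}{4}$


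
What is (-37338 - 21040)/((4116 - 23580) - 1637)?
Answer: 58378/21101 ≈ 2.7666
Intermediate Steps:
(-37338 - 21040)/((4116 - 23580) - 1637) = -58378/(-19464 - 1637) = -58378/(-21101) = -58378*(-1/21101) = 58378/21101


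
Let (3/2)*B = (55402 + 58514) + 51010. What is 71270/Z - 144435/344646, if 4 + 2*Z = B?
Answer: 831142351/947316972 ≈ 0.87736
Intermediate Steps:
B = 329852/3 (B = 2*((55402 + 58514) + 51010)/3 = 2*(113916 + 51010)/3 = (2/3)*164926 = 329852/3 ≈ 1.0995e+5)
Z = 164920/3 (Z = -2 + (1/2)*(329852/3) = -2 + 164926/3 = 164920/3 ≈ 54973.)
71270/Z - 144435/344646 = 71270/(164920/3) - 144435/344646 = 71270*(3/164920) - 144435*1/344646 = 21381/16492 - 48145/114882 = 831142351/947316972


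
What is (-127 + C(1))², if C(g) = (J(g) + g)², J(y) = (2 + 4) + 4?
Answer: 36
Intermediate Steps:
J(y) = 10 (J(y) = 6 + 4 = 10)
C(g) = (10 + g)²
(-127 + C(1))² = (-127 + (10 + 1)²)² = (-127 + 11²)² = (-127 + 121)² = (-6)² = 36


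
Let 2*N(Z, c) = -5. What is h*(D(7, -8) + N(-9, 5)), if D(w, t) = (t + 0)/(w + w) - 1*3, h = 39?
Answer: -3315/14 ≈ -236.79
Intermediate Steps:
N(Z, c) = -5/2 (N(Z, c) = (1/2)*(-5) = -5/2)
D(w, t) = -3 + t/(2*w) (D(w, t) = t/((2*w)) - 3 = t*(1/(2*w)) - 3 = t/(2*w) - 3 = -3 + t/(2*w))
h*(D(7, -8) + N(-9, 5)) = 39*((-3 + (1/2)*(-8)/7) - 5/2) = 39*((-3 + (1/2)*(-8)*(1/7)) - 5/2) = 39*((-3 - 4/7) - 5/2) = 39*(-25/7 - 5/2) = 39*(-85/14) = -3315/14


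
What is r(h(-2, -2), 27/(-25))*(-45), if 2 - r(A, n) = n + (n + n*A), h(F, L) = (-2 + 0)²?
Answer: -1908/5 ≈ -381.60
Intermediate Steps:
h(F, L) = 4 (h(F, L) = (-2)² = 4)
r(A, n) = 2 - 2*n - A*n (r(A, n) = 2 - (n + (n + n*A)) = 2 - (n + (n + A*n)) = 2 - (2*n + A*n) = 2 + (-2*n - A*n) = 2 - 2*n - A*n)
r(h(-2, -2), 27/(-25))*(-45) = (2 - 54/(-25) - 1*4*27/(-25))*(-45) = (2 - 54*(-1)/25 - 1*4*27*(-1/25))*(-45) = (2 - 2*(-27/25) - 1*4*(-27/25))*(-45) = (2 + 54/25 + 108/25)*(-45) = (212/25)*(-45) = -1908/5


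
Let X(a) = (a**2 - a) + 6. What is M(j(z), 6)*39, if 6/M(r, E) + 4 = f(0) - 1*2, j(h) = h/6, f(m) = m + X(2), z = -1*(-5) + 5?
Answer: 117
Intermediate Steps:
X(a) = 6 + a**2 - a
z = 10 (z = 5 + 5 = 10)
f(m) = 8 + m (f(m) = m + (6 + 2**2 - 1*2) = m + (6 + 4 - 2) = m + 8 = 8 + m)
j(h) = h/6 (j(h) = h*(1/6) = h/6)
M(r, E) = 3 (M(r, E) = 6/(-4 + ((8 + 0) - 1*2)) = 6/(-4 + (8 - 2)) = 6/(-4 + 6) = 6/2 = 6*(1/2) = 3)
M(j(z), 6)*39 = 3*39 = 117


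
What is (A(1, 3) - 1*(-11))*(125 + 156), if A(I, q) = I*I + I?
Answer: 3653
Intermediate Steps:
A(I, q) = I + I² (A(I, q) = I² + I = I + I²)
(A(1, 3) - 1*(-11))*(125 + 156) = (1*(1 + 1) - 1*(-11))*(125 + 156) = (1*2 + 11)*281 = (2 + 11)*281 = 13*281 = 3653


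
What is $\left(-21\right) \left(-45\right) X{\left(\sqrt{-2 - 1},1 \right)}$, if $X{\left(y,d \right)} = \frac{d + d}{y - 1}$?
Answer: $- \frac{945}{2} - \frac{945 i \sqrt{3}}{2} \approx -472.5 - 818.39 i$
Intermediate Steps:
$X{\left(y,d \right)} = \frac{2 d}{-1 + y}$
$\left(-21\right) \left(-45\right) X{\left(\sqrt{-2 - 1},1 \right)} = \left(-21\right) \left(-45\right) 2 \cdot 1 \frac{1}{-1 + \sqrt{-2 - 1}} = 945 \cdot 2 \cdot 1 \frac{1}{-1 + \sqrt{-3}} = 945 \cdot 2 \cdot 1 \frac{1}{-1 + i \sqrt{3}} = 945 \frac{2}{-1 + i \sqrt{3}} = \frac{1890}{-1 + i \sqrt{3}}$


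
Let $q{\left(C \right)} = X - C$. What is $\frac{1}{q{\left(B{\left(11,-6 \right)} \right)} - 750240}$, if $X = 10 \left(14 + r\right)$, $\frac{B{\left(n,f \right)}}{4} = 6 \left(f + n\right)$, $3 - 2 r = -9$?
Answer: $- \frac{1}{750160} \approx -1.333 \cdot 10^{-6}$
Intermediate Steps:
$r = 6$ ($r = \frac{3}{2} - - \frac{9}{2} = \frac{3}{2} + \frac{9}{2} = 6$)
$B{\left(n,f \right)} = 24 f + 24 n$ ($B{\left(n,f \right)} = 4 \cdot 6 \left(f + n\right) = 4 \left(6 f + 6 n\right) = 24 f + 24 n$)
$X = 200$ ($X = 10 \left(14 + 6\right) = 10 \cdot 20 = 200$)
$q{\left(C \right)} = 200 - C$
$\frac{1}{q{\left(B{\left(11,-6 \right)} \right)} - 750240} = \frac{1}{\left(200 - \left(24 \left(-6\right) + 24 \cdot 11\right)\right) - 750240} = \frac{1}{\left(200 - \left(-144 + 264\right)\right) - 750240} = \frac{1}{\left(200 - 120\right) - 750240} = \frac{1}{80 - 750240} = \frac{1}{-750160} = - \frac{1}{750160}$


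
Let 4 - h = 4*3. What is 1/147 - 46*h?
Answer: 54097/147 ≈ 368.01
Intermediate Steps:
h = -8 (h = 4 - 4*3 = 4 - 1*12 = 4 - 12 = -8)
1/147 - 46*h = 1/147 - 46*(-8) = 1/147 + 368 = 54097/147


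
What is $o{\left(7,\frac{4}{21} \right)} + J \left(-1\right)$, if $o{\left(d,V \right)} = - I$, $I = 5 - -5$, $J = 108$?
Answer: $-118$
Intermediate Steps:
$I = 10$ ($I = 5 + 5 = 10$)
$o{\left(d,V \right)} = -10$ ($o{\left(d,V \right)} = \left(-1\right) 10 = -10$)
$o{\left(7,\frac{4}{21} \right)} + J \left(-1\right) = -10 + 108 \left(-1\right) = -10 - 108 = -118$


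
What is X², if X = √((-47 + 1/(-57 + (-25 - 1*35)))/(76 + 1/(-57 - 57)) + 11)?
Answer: 3507427/337857 ≈ 10.381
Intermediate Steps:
X = 11*√9793460859/337857 (X = √((-47 + 1/(-57 + (-25 - 35)))/(76 + 1/(-114)) + 11) = √((-47 + 1/(-57 - 60))/(76 - 1/114) + 11) = √((-47 + 1/(-117))/(8663/114) + 11) = √((-47 - 1/117)*(114/8663) + 11) = √(-5500/117*114/8663 + 11) = √(-209000/337857 + 11) = √(3507427/337857) = 11*√9793460859/337857 ≈ 3.2220)
X² = (11*√9793460859/337857)² = 3507427/337857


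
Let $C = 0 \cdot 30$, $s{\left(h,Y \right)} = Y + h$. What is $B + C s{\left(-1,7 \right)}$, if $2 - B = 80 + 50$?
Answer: $-128$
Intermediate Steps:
$B = -128$ ($B = 2 - \left(80 + 50\right) = 2 - 130 = -128$)
$C = 0$
$B + C s{\left(-1,7 \right)} = -128 + 0 \left(7 - 1\right) = -128 + 0 \cdot 6 = -128 + 0 = -128$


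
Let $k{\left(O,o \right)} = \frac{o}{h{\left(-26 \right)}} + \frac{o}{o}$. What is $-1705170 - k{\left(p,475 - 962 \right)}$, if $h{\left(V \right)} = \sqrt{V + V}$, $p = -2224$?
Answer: $-1705171 - \frac{487 i \sqrt{13}}{26} \approx -1.7052 \cdot 10^{6} - 67.535 i$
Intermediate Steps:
$h{\left(V \right)} = \sqrt{2} \sqrt{V}$ ($h{\left(V \right)} = \sqrt{2 V} = \sqrt{2} \sqrt{V}$)
$k{\left(O,o \right)} = 1 - \frac{i o \sqrt{13}}{26}$ ($k{\left(O,o \right)} = \frac{o}{\sqrt{2} \sqrt{-26}} + \frac{o}{o} = \frac{o}{\sqrt{2} i \sqrt{26}} + 1 = \frac{o}{2 i \sqrt{13}} + 1 = o \left(- \frac{i \sqrt{13}}{26}\right) + 1 = - \frac{i o \sqrt{13}}{26} + 1 = 1 - \frac{i o \sqrt{13}}{26}$)
$-1705170 - k{\left(p,475 - 962 \right)} = -1705170 - \left(1 - \frac{i \left(475 - 962\right) \sqrt{13}}{26}\right) = -1705170 - \left(1 - \frac{1}{26} i \left(-487\right) \sqrt{13}\right) = -1705170 - \left(1 + \frac{487 i \sqrt{13}}{26}\right) = -1705171 - \frac{487 i \sqrt{13}}{26}$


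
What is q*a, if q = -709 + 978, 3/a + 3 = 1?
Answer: -807/2 ≈ -403.50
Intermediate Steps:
a = -3/2 (a = 3/(-3 + 1) = 3/(-2) = 3*(-1/2) = -3/2 ≈ -1.5000)
q = 269
q*a = 269*(-3/2) = -807/2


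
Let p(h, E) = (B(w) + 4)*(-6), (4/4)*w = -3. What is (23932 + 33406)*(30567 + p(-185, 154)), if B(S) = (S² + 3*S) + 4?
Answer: 1749898422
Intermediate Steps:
w = -3
B(S) = 4 + S² + 3*S
p(h, E) = -48 (p(h, E) = ((4 + (-3)² + 3*(-3)) + 4)*(-6) = ((4 + 9 - 9) + 4)*(-6) = (4 + 4)*(-6) = 8*(-6) = -48)
(23932 + 33406)*(30567 + p(-185, 154)) = (23932 + 33406)*(30567 - 48) = 57338*30519 = 1749898422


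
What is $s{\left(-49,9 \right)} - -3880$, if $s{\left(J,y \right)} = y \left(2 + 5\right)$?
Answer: $3943$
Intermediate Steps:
$s{\left(J,y \right)} = 7 y$ ($s{\left(J,y \right)} = y 7 = 7 y$)
$s{\left(-49,9 \right)} - -3880 = 7 \cdot 9 - -3880 = 63 + 3880 = 3943$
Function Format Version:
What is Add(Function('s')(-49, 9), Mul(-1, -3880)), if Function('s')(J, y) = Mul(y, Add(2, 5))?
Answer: 3943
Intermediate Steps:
Function('s')(J, y) = Mul(7, y) (Function('s')(J, y) = Mul(y, 7) = Mul(7, y))
Add(Function('s')(-49, 9), Mul(-1, -3880)) = Add(Mul(7, 9), Mul(-1, -3880)) = Add(63, 3880) = 3943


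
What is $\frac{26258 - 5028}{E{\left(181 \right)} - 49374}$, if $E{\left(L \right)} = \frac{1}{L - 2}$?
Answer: $- \frac{760034}{1767589} \approx -0.42998$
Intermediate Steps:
$E{\left(L \right)} = \frac{1}{-2 + L}$
$\frac{26258 - 5028}{E{\left(181 \right)} - 49374} = \frac{26258 - 5028}{\frac{1}{-2 + 181} - 49374} = \frac{21230}{\frac{1}{179} - 49374} = \frac{21230}{- \frac{8837945}{179}} = 21230 \left(- \frac{179}{8837945}\right) = - \frac{760034}{1767589}$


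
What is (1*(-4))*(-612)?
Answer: 2448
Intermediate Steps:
(1*(-4))*(-612) = -4*(-612) = 2448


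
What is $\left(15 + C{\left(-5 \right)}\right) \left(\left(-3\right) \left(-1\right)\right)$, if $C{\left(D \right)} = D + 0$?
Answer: $30$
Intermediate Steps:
$C{\left(D \right)} = D$
$\left(15 + C{\left(-5 \right)}\right) \left(\left(-3\right) \left(-1\right)\right) = \left(15 - 5\right) \left(\left(-3\right) \left(-1\right)\right) = 10 \cdot 3 = 30$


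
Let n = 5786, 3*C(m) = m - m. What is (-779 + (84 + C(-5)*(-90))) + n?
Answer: 5091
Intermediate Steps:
C(m) = 0 (C(m) = (m - m)/3 = (1/3)*0 = 0)
(-779 + (84 + C(-5)*(-90))) + n = (-779 + (84 + 0*(-90))) + 5786 = (-779 + (84 + 0)) + 5786 = (-779 + 84) + 5786 = -695 + 5786 = 5091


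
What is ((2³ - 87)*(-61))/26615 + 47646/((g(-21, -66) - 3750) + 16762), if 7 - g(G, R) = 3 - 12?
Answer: 665440111/173370110 ≈ 3.8383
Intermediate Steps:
g(G, R) = 16 (g(G, R) = 7 - (3 - 12) = 7 - 1*(-9) = 7 + 9 = 16)
((2³ - 87)*(-61))/26615 + 47646/((g(-21, -66) - 3750) + 16762) = ((2³ - 87)*(-61))/26615 + 47646/((16 - 3750) + 16762) = ((8 - 87)*(-61))*(1/26615) + 47646/(-3734 + 16762) = -79*(-61)*(1/26615) + 47646/13028 = 4819*(1/26615) + 47646*(1/13028) = 4819/26615 + 23823/6514 = 665440111/173370110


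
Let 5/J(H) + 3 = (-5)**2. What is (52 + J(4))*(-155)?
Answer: -178095/22 ≈ -8095.2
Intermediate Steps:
J(H) = 5/22 (J(H) = 5/(-3 + (-5)**2) = 5/(-3 + 25) = 5/22)
(52 + J(4))*(-155) = (52 + 5/22)*(-155) = (1149/22)*(-155) = -178095/22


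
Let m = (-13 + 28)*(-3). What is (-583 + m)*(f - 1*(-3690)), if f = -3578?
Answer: -70336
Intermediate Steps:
m = -45 (m = 15*(-3) = -45)
(-583 + m)*(f - 1*(-3690)) = (-583 - 45)*(-3578 - 1*(-3690)) = -628*(-3578 + 3690) = -628*112 = -70336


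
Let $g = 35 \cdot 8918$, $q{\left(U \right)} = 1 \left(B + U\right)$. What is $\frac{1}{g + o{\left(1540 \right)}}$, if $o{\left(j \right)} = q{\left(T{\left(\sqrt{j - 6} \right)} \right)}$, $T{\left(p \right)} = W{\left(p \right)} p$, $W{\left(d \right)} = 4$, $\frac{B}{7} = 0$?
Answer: $\frac{12005}{3747119706} - \frac{\sqrt{1534}}{24356278089} \approx 3.2022 \cdot 10^{-6}$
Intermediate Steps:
$B = 0$ ($B = 7 \cdot 0 = 0$)
$T{\left(p \right)} = 4 p$
$q{\left(U \right)} = U$ ($q{\left(U \right)} = 1 \left(0 + U\right) = 1 U = U$)
$o{\left(j \right)} = 4 \sqrt{-6 + j}$ ($o{\left(j \right)} = 4 \sqrt{j - 6} = 4 \sqrt{-6 + j}$)
$g = 312130$
$\frac{1}{g + o{\left(1540 \right)}} = \frac{1}{312130 + 4 \sqrt{-6 + 1540}} = \frac{1}{312130 + 4 \sqrt{1534}}$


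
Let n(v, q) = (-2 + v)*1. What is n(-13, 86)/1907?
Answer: -15/1907 ≈ -0.0078658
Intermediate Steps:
n(v, q) = -2 + v
n(-13, 86)/1907 = (-2 - 13)/1907 = -15*1/1907 = -15/1907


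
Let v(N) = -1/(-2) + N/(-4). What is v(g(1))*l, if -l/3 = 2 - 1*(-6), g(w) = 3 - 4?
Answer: -18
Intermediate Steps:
g(w) = -1
l = -24 (l = -3*(2 - 1*(-6)) = -3*(2 + 6) = -3*8 = -24)
v(N) = ½ - N/4 (v(N) = -1*(-½) + N*(-¼) = ½ - N/4)
v(g(1))*l = (½ - ¼*(-1))*(-24) = (½ + ¼)*(-24) = (¾)*(-24) = -18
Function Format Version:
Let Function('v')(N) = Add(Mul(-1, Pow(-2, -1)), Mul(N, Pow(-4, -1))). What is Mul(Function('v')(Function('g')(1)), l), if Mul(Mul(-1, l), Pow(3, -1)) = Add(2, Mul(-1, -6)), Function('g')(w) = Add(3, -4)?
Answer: -18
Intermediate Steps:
Function('g')(w) = -1
l = -24 (l = Mul(-3, Add(2, Mul(-1, -6))) = Mul(-3, Add(2, 6)) = Mul(-3, 8) = -24)
Function('v')(N) = Add(Rational(1, 2), Mul(Rational(-1, 4), N)) (Function('v')(N) = Add(Mul(-1, Rational(-1, 2)), Mul(N, Rational(-1, 4))) = Add(Rational(1, 2), Mul(Rational(-1, 4), N)))
Mul(Function('v')(Function('g')(1)), l) = Mul(Add(Rational(1, 2), Mul(Rational(-1, 4), -1)), -24) = Mul(Add(Rational(1, 2), Rational(1, 4)), -24) = Mul(Rational(3, 4), -24) = -18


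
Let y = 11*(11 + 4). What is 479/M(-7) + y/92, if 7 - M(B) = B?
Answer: 23189/644 ≈ 36.008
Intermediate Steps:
y = 165 (y = 11*15 = 165)
M(B) = 7 - B
479/M(-7) + y/92 = 479/(7 - 1*(-7)) + 165/92 = 479/(7 + 7) + 165*(1/92) = 479/14 + 165/92 = 23189/644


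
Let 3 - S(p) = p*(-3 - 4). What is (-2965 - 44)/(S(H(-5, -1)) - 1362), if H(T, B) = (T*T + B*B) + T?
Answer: 1003/404 ≈ 2.4827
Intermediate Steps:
H(T, B) = T + B² + T² (H(T, B) = (T² + B²) + T = (B² + T²) + T = T + B² + T²)
S(p) = 3 + 7*p (S(p) = 3 - p*(-3 - 4) = 3 - p*(-7) = 3 - (-7)*p = 3 + 7*p)
(-2965 - 44)/(S(H(-5, -1)) - 1362) = (-2965 - 44)/((3 + 7*(-5 + (-1)² + (-5)²)) - 1362) = -3009/((3 + 7*(-5 + 1 + 25)) - 1362) = -3009/((3 + 7*21) - 1362) = -3009/((3 + 147) - 1362) = -3009/(150 - 1362) = -3009/(-1212) = -3009*(-1/1212) = 1003/404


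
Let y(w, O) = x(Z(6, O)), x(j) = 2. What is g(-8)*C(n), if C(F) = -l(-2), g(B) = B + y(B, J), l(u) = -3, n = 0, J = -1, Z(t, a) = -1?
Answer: -18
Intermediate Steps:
y(w, O) = 2
g(B) = 2 + B (g(B) = B + 2 = 2 + B)
C(F) = 3 (C(F) = -1*(-3) = 3)
g(-8)*C(n) = (2 - 8)*3 = -6*3 = -18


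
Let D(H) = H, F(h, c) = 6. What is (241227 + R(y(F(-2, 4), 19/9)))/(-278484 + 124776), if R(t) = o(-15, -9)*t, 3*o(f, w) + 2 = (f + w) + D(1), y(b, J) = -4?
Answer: -723781/461124 ≈ -1.5696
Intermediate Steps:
o(f, w) = -⅓ + f/3 + w/3 (o(f, w) = -⅔ + ((f + w) + 1)/3 = -⅔ + (1 + f + w)/3 = -⅔ + (⅓ + f/3 + w/3) = -⅓ + f/3 + w/3)
R(t) = -25*t/3 (R(t) = (-⅓ + (⅓)*(-15) + (⅓)*(-9))*t = (-⅓ - 5 - 3)*t = -25*t/3)
(241227 + R(y(F(-2, 4), 19/9)))/(-278484 + 124776) = (241227 - 25/3*(-4))/(-278484 + 124776) = (241227 + 100/3)/(-153708) = (723781/3)*(-1/153708) = -723781/461124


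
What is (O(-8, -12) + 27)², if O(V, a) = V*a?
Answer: 15129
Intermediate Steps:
(O(-8, -12) + 27)² = (-8*(-12) + 27)² = (96 + 27)² = 123² = 15129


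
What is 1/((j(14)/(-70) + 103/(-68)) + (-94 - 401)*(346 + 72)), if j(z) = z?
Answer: -340/70349983 ≈ -4.8330e-6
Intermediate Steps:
1/((j(14)/(-70) + 103/(-68)) + (-94 - 401)*(346 + 72)) = 1/((14/(-70) + 103/(-68)) + (-94 - 401)*(346 + 72)) = 1/((14*(-1/70) + 103*(-1/68)) - 495*418) = 1/((-⅕ - 103/68) - 206910) = 1/(-583/340 - 206910) = 1/(-70349983/340) = -340/70349983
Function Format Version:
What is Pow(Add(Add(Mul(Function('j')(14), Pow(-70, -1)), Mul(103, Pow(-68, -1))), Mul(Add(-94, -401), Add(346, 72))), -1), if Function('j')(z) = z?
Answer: Rational(-340, 70349983) ≈ -4.8330e-6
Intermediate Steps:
Pow(Add(Add(Mul(Function('j')(14), Pow(-70, -1)), Mul(103, Pow(-68, -1))), Mul(Add(-94, -401), Add(346, 72))), -1) = Pow(Add(Add(Mul(14, Pow(-70, -1)), Mul(103, Pow(-68, -1))), Mul(Add(-94, -401), Add(346, 72))), -1) = Pow(Add(Add(Mul(14, Rational(-1, 70)), Mul(103, Rational(-1, 68))), Mul(-495, 418)), -1) = Pow(Add(Add(Rational(-1, 5), Rational(-103, 68)), -206910), -1) = Pow(Add(Rational(-583, 340), -206910), -1) = Pow(Rational(-70349983, 340), -1) = Rational(-340, 70349983)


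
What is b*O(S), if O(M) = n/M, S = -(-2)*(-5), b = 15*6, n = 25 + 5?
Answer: -270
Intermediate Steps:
n = 30
b = 90
S = -10 (S = -1*10 = -10)
O(M) = 30/M
b*O(S) = 90*(30/(-10)) = 90*(30*(-⅒)) = 90*(-3) = -270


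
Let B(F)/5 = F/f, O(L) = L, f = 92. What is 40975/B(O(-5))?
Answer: -150788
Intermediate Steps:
B(F) = 5*F/92 (B(F) = 5*(F/92) = 5*F/92)
40975/B(O(-5)) = 40975/(((5/92)*(-5))) = 40975/(-25/92) = 40975*(-92/25) = -150788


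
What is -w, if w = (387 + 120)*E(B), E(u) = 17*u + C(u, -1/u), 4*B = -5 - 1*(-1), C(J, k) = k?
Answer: 8112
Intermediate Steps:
B = -1 (B = (-5 - 1*(-1))/4 = (-5 + 1)/4 = (¼)*(-4) = -1)
E(u) = -1/u + 17*u (E(u) = 17*u - 1/u = -1/u + 17*u)
w = -8112 (w = (387 + 120)*(-1/(-1) + 17*(-1)) = 507*(-1*(-1) - 17) = 507*(1 - 17) = 507*(-16) = -8112)
-w = -1*(-8112) = 8112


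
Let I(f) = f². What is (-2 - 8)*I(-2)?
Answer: -40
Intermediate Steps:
(-2 - 8)*I(-2) = (-2 - 8)*(-2)² = -10*4 = -40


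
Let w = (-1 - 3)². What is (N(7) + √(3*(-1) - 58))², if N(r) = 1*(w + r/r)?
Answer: (17 + I*√61)² ≈ 228.0 + 265.55*I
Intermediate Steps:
w = 16 (w = (-4)² = 16)
N(r) = 17 (N(r) = 1*(16 + r/r) = 1*(16 + 1) = 1*17 = 17)
(N(7) + √(3*(-1) - 58))² = (17 + √(3*(-1) - 58))² = (17 + √(-3 - 58))² = (17 + √(-61))² = (17 + I*√61)²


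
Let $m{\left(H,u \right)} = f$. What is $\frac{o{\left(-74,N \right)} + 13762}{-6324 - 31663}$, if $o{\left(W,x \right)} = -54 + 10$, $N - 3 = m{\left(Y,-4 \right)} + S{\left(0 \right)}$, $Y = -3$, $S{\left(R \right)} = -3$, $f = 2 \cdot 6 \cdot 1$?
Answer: $- \frac{13718}{37987} \approx -0.36112$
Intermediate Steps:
$f = 12$ ($f = 12 \cdot 1 = 12$)
$m{\left(H,u \right)} = 12$
$N = 12$ ($N = 3 + \left(12 - 3\right) = 3 + 9 = 12$)
$o{\left(W,x \right)} = -44$
$\frac{o{\left(-74,N \right)} + 13762}{-6324 - 31663} = \frac{-44 + 13762}{-6324 - 31663} = \frac{13718}{-37987} = 13718 \left(- \frac{1}{37987}\right) = - \frac{13718}{37987}$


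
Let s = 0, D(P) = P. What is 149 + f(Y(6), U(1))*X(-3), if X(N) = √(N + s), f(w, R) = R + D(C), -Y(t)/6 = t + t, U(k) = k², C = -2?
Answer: 149 - I*√3 ≈ 149.0 - 1.732*I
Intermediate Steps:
Y(t) = -12*t (Y(t) = -6*(t + t) = -12*t)
f(w, R) = -2 + R (f(w, R) = R - 2 = -2 + R)
X(N) = √N (X(N) = √(N + 0) = √N)
149 + f(Y(6), U(1))*X(-3) = 149 + (-2 + 1²)*√(-3) = 149 + (-2 + 1)*(I*√3) = 149 - I*√3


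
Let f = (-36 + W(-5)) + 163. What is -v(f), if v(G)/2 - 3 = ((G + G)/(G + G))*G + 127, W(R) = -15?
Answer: -484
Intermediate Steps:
f = 112 (f = (-36 - 15) + 163 = -51 + 163 = 112)
v(G) = 260 + 2*G (v(G) = 6 + 2*(((G + G)/(G + G))*G + 127) = 6 + 2*(((2*G)/((2*G)))*G + 127) = 6 + 2*(((2*G)*(1/(2*G)))*G + 127) = 6 + 2*(1*G + 127) = 6 + 2*(G + 127) = 6 + 2*(127 + G) = 6 + (254 + 2*G) = 260 + 2*G)
-v(f) = -(260 + 2*112) = -(260 + 224) = -1*484 = -484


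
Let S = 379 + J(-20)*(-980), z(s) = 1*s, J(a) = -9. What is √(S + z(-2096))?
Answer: √7103 ≈ 84.279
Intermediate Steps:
z(s) = s
S = 9199 (S = 379 - 9*(-980) = 379 + 8820 = 9199)
√(S + z(-2096)) = √(9199 - 2096) = √7103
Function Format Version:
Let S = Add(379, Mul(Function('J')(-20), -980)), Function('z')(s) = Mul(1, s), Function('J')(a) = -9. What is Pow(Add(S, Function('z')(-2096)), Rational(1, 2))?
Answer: Pow(7103, Rational(1, 2)) ≈ 84.279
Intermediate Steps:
Function('z')(s) = s
S = 9199 (S = Add(379, Mul(-9, -980)) = Add(379, 8820) = 9199)
Pow(Add(S, Function('z')(-2096)), Rational(1, 2)) = Pow(Add(9199, -2096), Rational(1, 2)) = Pow(7103, Rational(1, 2))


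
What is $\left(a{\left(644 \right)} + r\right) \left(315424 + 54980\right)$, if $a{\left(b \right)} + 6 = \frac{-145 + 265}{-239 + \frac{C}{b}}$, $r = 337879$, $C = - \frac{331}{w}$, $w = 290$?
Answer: $\frac{1862053876238059044}{14878657} \approx 1.2515 \cdot 10^{11}$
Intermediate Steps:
$C = - \frac{331}{290} \approx -1.1414$
$a{\left(b \right)} = -6 + \frac{120}{-239 - \frac{331}{290 b}}$ ($a{\left(b \right)} = -6 + \frac{-145 + 265}{-239 - \frac{331}{290 b}} = -6 + \frac{120}{-239 - \frac{331}{290 b}}$)
$\left(a{\left(644 \right)} + r\right) \left(315424 + 54980\right) = \left(\frac{6 \left(-331 - 48370840\right)}{331 + 69310 \cdot 644} + 337879\right) \left(315424 + 54980\right) = \left(\frac{6 \left(-331 - 48370840\right)}{331 + 44635640} + 337879\right) 370404 = \left(6 \cdot \frac{1}{44635971} \left(-48371171\right) + 337879\right) 370404 = \left(- \frac{96742342}{14878657} + 337879\right) 370404 = \frac{5027089006161}{14878657} \cdot 370404 = \frac{1862053876238059044}{14878657}$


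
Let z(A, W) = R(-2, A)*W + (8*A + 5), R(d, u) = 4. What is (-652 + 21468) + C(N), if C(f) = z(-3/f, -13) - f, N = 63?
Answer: 434818/21 ≈ 20706.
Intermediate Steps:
z(A, W) = 5 + 4*W + 8*A (z(A, W) = 4*W + (8*A + 5) = 4*W + (5 + 8*A) = 5 + 4*W + 8*A)
C(f) = -47 - f - 24/f (C(f) = (5 + 4*(-13) + 8*(-3/f)) - f = (5 - 52 - 24/f) - f = (-47 - 24/f) - f = -47 - f - 24/f)
(-652 + 21468) + C(N) = (-652 + 21468) + (-47 - 1*63 - 24/63) = 20816 + (-47 - 63 - 24*1/63) = 20816 + (-47 - 63 - 8/21) = 20816 - 2318/21 = 434818/21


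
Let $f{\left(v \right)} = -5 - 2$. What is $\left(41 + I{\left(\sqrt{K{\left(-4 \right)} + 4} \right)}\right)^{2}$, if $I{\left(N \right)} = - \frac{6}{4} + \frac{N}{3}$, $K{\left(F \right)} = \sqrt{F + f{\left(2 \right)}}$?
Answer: $\frac{\left(237 + 2 \sqrt{4 + i \sqrt{11}}\right)^{2}}{36} \approx 1617.2 + 20.733 i$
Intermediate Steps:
$f{\left(v \right)} = -7$ ($f{\left(v \right)} = -5 - 2 = -7$)
$K{\left(F \right)} = \sqrt{-7 + F}$ ($K{\left(F \right)} = \sqrt{F - 7} = \sqrt{-7 + F}$)
$I{\left(N \right)} = - \frac{3}{2} + \frac{N}{3}$ ($I{\left(N \right)} = \left(-6\right) \frac{1}{4} + N \frac{1}{3} = - \frac{3}{2} + \frac{N}{3}$)
$\left(41 + I{\left(\sqrt{K{\left(-4 \right)} + 4} \right)}\right)^{2} = \left(41 - \left(\frac{3}{2} - \frac{\sqrt{\sqrt{-7 - 4} + 4}}{3}\right)\right)^{2} = \left(41 - \left(\frac{3}{2} - \frac{\sqrt{\sqrt{-11} + 4}}{3}\right)\right)^{2} = \left(41 - \left(\frac{3}{2} - \frac{\sqrt{i \sqrt{11} + 4}}{3}\right)\right)^{2} = \left(41 - \left(\frac{3}{2} - \frac{\sqrt{4 + i \sqrt{11}}}{3}\right)\right)^{2} = \left(\frac{79}{2} + \frac{\sqrt{4 + i \sqrt{11}}}{3}\right)^{2}$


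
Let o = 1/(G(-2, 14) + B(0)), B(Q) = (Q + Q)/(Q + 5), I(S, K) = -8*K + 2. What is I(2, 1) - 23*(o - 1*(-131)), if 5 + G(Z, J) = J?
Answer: -27194/9 ≈ -3021.6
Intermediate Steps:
G(Z, J) = -5 + J
I(S, K) = 2 - 8*K
B(Q) = 2*Q/(5 + Q) (B(Q) = (2*Q)/(5 + Q) = 2*Q/(5 + Q))
o = 1/9 (o = 1/((-5 + 14) + 2*0/(5 + 0)) = 1/(9 + 2*0/5) = 1/(9 + 2*0*(1/5)) = 1/(9 + 0) = 1/9 ≈ 0.11111)
I(2, 1) - 23*(o - 1*(-131)) = (2 - 8*1) - 23*(1/9 - 1*(-131)) = (2 - 8) - 23*(1/9 + 131) = -6 - 23*1180/9 = -6 - 27140/9 = -27194/9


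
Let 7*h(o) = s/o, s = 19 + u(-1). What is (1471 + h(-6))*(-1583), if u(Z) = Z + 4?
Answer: -48883040/21 ≈ -2.3278e+6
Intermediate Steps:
u(Z) = 4 + Z
s = 22 (s = 19 + (4 - 1) = 19 + 3 = 22)
h(o) = 22/(7*o) (h(o) = (22/o)/7 = 22/(7*o))
(1471 + h(-6))*(-1583) = (1471 + (22/7)/(-6))*(-1583) = (1471 + (22/7)*(-⅙))*(-1583) = (1471 - 11/21)*(-1583) = (30880/21)*(-1583) = -48883040/21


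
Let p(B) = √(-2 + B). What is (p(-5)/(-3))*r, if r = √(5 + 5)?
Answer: -I*√70/3 ≈ -2.7889*I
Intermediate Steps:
r = √10 ≈ 3.1623
(p(-5)/(-3))*r = (√(-2 - 5)/(-3))*√10 = (-I*√7/3)*√10 = -I*√70/3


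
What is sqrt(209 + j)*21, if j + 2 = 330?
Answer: 21*sqrt(537) ≈ 486.64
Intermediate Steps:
j = 328 (j = -2 + 330 = 328)
sqrt(209 + j)*21 = sqrt(209 + 328)*21 = sqrt(537)*21 = 21*sqrt(537)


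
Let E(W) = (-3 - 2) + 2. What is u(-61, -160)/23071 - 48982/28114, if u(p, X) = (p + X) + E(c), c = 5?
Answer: -568180629/324309047 ≈ -1.7520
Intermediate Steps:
E(W) = -3 (E(W) = -5 + 2 = -3)
u(p, X) = -3 + X + p (u(p, X) = (p + X) - 3 = (X + p) - 3 = -3 + X + p)
u(-61, -160)/23071 - 48982/28114 = (-3 - 160 - 61)/23071 - 48982/28114 = -224*1/23071 - 48982*1/28114 = -224/23071 - 24491/14057 = -568180629/324309047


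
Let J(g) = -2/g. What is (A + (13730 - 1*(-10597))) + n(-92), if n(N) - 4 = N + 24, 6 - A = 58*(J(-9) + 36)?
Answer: 199513/9 ≈ 22168.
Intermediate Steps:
A = -18854/9 (A = 6 - 58*(-2/(-9) + 36) = 6 - 58*(-2*(-⅑) + 36) = 6 - 58*(2/9 + 36) = 6 - 58*326/9 = 6 - 1*18908/9 = 6 - 18908/9 = -18854/9 ≈ -2094.9)
n(N) = 28 + N (n(N) = 4 + (N + 24) = 4 + (24 + N) = 28 + N)
(A + (13730 - 1*(-10597))) + n(-92) = (-18854/9 + (13730 - 1*(-10597))) + (28 - 92) = (-18854/9 + (13730 + 10597)) - 64 = (-18854/9 + 24327) - 64 = 200089/9 - 64 = 199513/9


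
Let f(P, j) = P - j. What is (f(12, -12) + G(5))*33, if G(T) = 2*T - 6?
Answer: 924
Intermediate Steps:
G(T) = -6 + 2*T
(f(12, -12) + G(5))*33 = ((12 - 1*(-12)) + (-6 + 2*5))*33 = ((12 + 12) + (-6 + 10))*33 = (24 + 4)*33 = 28*33 = 924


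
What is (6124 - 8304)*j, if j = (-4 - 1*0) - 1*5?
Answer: 19620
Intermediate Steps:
j = -9 (j = (-4 + 0) - 5 = -4 - 5 = -9)
(6124 - 8304)*j = (6124 - 8304)*(-9) = -2180*(-9) = 19620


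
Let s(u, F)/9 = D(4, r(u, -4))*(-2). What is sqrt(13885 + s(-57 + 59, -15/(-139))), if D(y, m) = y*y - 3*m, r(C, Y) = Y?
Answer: sqrt(13381) ≈ 115.68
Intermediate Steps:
D(y, m) = y**2 - 3*m
s(u, F) = -504 (s(u, F) = 9*((4**2 - 3*(-4))*(-2)) = 9*((16 + 12)*(-2)) = 9*(28*(-2)) = 9*(-56) = -504)
sqrt(13885 + s(-57 + 59, -15/(-139))) = sqrt(13885 - 504) = sqrt(13381)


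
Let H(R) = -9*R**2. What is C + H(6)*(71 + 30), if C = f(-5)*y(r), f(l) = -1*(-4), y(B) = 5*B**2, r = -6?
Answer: -32004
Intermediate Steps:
f(l) = 4
C = 720 (C = 4*(5*(-6)**2) = 4*(5*36) = 4*180 = 720)
C + H(6)*(71 + 30) = 720 + (-9*6**2)*(71 + 30) = 720 - 9*36*101 = 720 - 324*101 = 720 - 32724 = -32004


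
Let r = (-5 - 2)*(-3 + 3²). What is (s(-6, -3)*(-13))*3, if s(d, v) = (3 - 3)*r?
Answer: 0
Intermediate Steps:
r = -42 (r = -7*(-3 + 9) = -7*6 = -42)
s(d, v) = 0 (s(d, v) = (3 - 3)*(-42) = 0*(-42) = 0)
(s(-6, -3)*(-13))*3 = (0*(-13))*3 = 0*3 = 0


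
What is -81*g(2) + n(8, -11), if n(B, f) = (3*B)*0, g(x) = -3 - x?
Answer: 405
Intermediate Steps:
n(B, f) = 0
-81*g(2) + n(8, -11) = -81*(-3 - 1*2) + 0 = -81*(-3 - 2) + 0 = -81*(-5) + 0 = 405 + 0 = 405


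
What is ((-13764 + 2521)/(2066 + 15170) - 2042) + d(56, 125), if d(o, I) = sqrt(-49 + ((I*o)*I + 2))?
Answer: -35207155/17236 + 3*sqrt(97217) ≈ -1107.3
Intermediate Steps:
d(o, I) = sqrt(-47 + o*I**2) (d(o, I) = sqrt(-49 + (o*I**2 + 2)) = sqrt(-49 + (2 + o*I**2)) = sqrt(-47 + o*I**2))
((-13764 + 2521)/(2066 + 15170) - 2042) + d(56, 125) = ((-13764 + 2521)/(2066 + 15170) - 2042) + sqrt(-47 + 56*125**2) = (-11243/17236 - 2042) + sqrt(-47 + 56*15625) = (-11243*1/17236 - 2042) + sqrt(-47 + 875000) = (-11243/17236 - 2042) + sqrt(874953) = -35207155/17236 + 3*sqrt(97217)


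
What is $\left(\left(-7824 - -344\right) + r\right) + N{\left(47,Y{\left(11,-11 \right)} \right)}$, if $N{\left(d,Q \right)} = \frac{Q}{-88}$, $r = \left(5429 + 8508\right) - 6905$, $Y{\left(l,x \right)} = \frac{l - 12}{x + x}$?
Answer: $- \frac{867329}{1936} \approx -448.0$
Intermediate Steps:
$Y{\left(l,x \right)} = \frac{-12 + l}{2 x}$
$r = 7032$ ($r = 13937 - 6905 = 7032$)
$N{\left(d,Q \right)} = - \frac{Q}{88}$ ($N{\left(d,Q \right)} = Q \left(- \frac{1}{88}\right) = - \frac{Q}{88}$)
$\left(\left(-7824 - -344\right) + r\right) + N{\left(47,Y{\left(11,-11 \right)} \right)} = \left(\left(-7824 - -344\right) + 7032\right) - \frac{\frac{1}{2} \frac{1}{-11} \left(-12 + 11\right)}{88} = \left(\left(-7824 + 344\right) + 7032\right) - \frac{\frac{1}{2} \left(- \frac{1}{11}\right) \left(-1\right)}{88} = \left(-7480 + 7032\right) - \frac{1}{1936} = -448 - \frac{1}{1936} = - \frac{867329}{1936}$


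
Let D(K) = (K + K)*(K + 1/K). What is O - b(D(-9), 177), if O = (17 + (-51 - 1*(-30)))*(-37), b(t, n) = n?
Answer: -29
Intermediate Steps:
D(K) = 2*K*(K + 1/K) (D(K) = (2*K)*(K + 1/K) = 2*K*(K + 1/K))
O = 148 (O = (17 + (-51 + 30))*(-37) = (17 - 21)*(-37) = -4*(-37) = 148)
O - b(D(-9), 177) = 148 - 1*177 = 148 - 177 = -29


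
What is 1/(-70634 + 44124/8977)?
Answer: -8977/634037294 ≈ -1.4158e-5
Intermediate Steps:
1/(-70634 + 44124/8977) = 1/(-634037294/8977) = -8977/634037294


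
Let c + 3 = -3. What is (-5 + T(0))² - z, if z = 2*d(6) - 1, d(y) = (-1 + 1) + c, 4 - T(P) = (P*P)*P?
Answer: 14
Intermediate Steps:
c = -6 (c = -3 - 3 = -6)
T(P) = 4 - P³ (T(P) = 4 - P*P*P = 4 - P²*P = 4 - P³)
d(y) = -6 (d(y) = (-1 + 1) - 6 = 0 - 6 = -6)
z = -13 (z = 2*(-6) - 1 = -12 - 1 = -13)
(-5 + T(0))² - z = (-5 + (4 - 1*0³))² - 1*(-13) = (-5 + (4 - 1*0))² + 13 = (-5 + (4 + 0))² + 13 = (-5 + 4)² + 13 = (-1)² + 13 = 1 + 13 = 14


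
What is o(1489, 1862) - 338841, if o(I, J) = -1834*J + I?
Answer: -3752260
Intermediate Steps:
o(I, J) = I - 1834*J
o(1489, 1862) - 338841 = (1489 - 1834*1862) - 338841 = (1489 - 3414908) - 338841 = -3413419 - 338841 = -3752260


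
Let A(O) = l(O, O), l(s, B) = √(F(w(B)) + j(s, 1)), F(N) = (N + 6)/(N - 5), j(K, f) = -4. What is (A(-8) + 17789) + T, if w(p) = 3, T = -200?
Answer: 17589 + I*√34/2 ≈ 17589.0 + 2.9155*I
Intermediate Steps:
F(N) = (6 + N)/(-5 + N)
l(s, B) = I*√34/2 (l(s, B) = √((6 + 3)/(-5 + 3) - 4) = √(9/(-2) - 4) = √(-½*9 - 4) = √(-9/2 - 4) = √(-17/2) = I*√34/2)
A(O) = I*√34/2
(A(-8) + 17789) + T = (I*√34/2 + 17789) - 200 = (17789 + I*√34/2) - 200 = 17589 + I*√34/2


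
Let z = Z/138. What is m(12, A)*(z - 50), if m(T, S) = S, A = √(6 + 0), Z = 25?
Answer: -6875*√6/138 ≈ -122.03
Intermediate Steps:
A = √6 ≈ 2.4495
z = 25/138 ≈ 0.18116
m(12, A)*(z - 50) = √6*(25/138 - 50) = √6*(-6875/138) = -6875*√6/138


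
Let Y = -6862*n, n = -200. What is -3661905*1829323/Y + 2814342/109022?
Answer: -73031347874626113/14962179280 ≈ -4.8811e+6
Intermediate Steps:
Y = 1372400 (Y = -6862*(-200) = 1372400)
-3661905*1829323/Y + 2814342/109022 = -3661905/(1372400/1829323) + 2814342/109022 = -3661905/(1372400*(1/1829323)) + 2814342*(1/109022) = -3661905/1372400/1829323 + 1407171/54511 = -3661905*1829323/1372400 + 1407171/54511 = -1339761408063/274480 + 1407171/54511 = -73031347874626113/14962179280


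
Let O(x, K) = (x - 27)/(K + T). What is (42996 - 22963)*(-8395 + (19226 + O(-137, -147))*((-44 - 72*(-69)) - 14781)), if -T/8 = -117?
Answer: -2995513158961765/789 ≈ -3.7966e+12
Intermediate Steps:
T = 936 (T = -8*(-117) = 936)
O(x, K) = (-27 + x)/(936 + K) (O(x, K) = (x - 27)/(K + 936) = (-27 + x)/(936 + K))
(42996 - 22963)*(-8395 + (19226 + O(-137, -147))*((-44 - 72*(-69)) - 14781)) = (42996 - 22963)*(-8395 + (19226 + (-27 - 137)/(936 - 147))*((-44 - 72*(-69)) - 14781)) = 20033*(-8395 + (19226 - 164/789)*((-44 + 4968) - 14781)) = 20033*(-8395 + (19226 + (1/789)*(-164))*(4924 - 14781)) = 20033*(-8395 + (19226 - 164/789)*(-9857)) = 20033*(-8395 + (15169150/789)*(-9857)) = 20033*(-8395 - 149522311550/789) = 20033*(-149528935205/789) = -2995513158961765/789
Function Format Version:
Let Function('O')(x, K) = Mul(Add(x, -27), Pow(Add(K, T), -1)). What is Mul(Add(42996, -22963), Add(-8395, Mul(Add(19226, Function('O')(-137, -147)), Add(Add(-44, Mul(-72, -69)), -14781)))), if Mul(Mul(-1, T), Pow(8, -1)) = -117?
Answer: Rational(-2995513158961765, 789) ≈ -3.7966e+12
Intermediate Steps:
T = 936 (T = Mul(-8, -117) = 936)
Function('O')(x, K) = Mul(Pow(Add(936, K), -1), Add(-27, x)) (Function('O')(x, K) = Mul(Add(x, -27), Pow(Add(K, 936), -1)) = Mul(Add(-27, x), Pow(Add(936, K), -1)) = Mul(Pow(Add(936, K), -1), Add(-27, x)))
Mul(Add(42996, -22963), Add(-8395, Mul(Add(19226, Function('O')(-137, -147)), Add(Add(-44, Mul(-72, -69)), -14781)))) = Mul(Add(42996, -22963), Add(-8395, Mul(Add(19226, Mul(Pow(Add(936, -147), -1), Add(-27, -137))), Add(Add(-44, Mul(-72, -69)), -14781)))) = Mul(20033, Add(-8395, Mul(Add(19226, Mul(Pow(789, -1), -164)), Add(Add(-44, 4968), -14781)))) = Mul(20033, Add(-8395, Mul(Add(19226, Mul(Rational(1, 789), -164)), Add(4924, -14781)))) = Mul(20033, Add(-8395, Mul(Add(19226, Rational(-164, 789)), -9857))) = Mul(20033, Add(-8395, Mul(Rational(15169150, 789), -9857))) = Mul(20033, Add(-8395, Rational(-149522311550, 789))) = Mul(20033, Rational(-149528935205, 789)) = Rational(-2995513158961765, 789)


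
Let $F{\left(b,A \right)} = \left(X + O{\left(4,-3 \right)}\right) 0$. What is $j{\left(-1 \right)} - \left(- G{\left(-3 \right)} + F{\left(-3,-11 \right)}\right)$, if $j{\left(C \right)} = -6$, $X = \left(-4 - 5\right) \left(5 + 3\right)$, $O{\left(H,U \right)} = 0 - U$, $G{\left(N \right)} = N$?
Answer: $-9$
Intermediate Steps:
$O{\left(H,U \right)} = - U$
$X = -72$ ($X = \left(-9\right) 8 = -72$)
$F{\left(b,A \right)} = 0$ ($F{\left(b,A \right)} = \left(-72 - -3\right) 0 = \left(-72 + 3\right) 0 = \left(-69\right) 0 = 0$)
$j{\left(-1 \right)} - \left(- G{\left(-3 \right)} + F{\left(-3,-11 \right)}\right) = -6 - 3 = -9$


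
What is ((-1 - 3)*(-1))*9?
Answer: 36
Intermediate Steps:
((-1 - 3)*(-1))*9 = -4*(-1)*9 = 4*9 = 36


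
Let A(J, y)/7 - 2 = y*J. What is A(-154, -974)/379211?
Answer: 149998/54173 ≈ 2.7689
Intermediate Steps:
A(J, y) = 14 + 7*J*y (A(J, y) = 14 + 7*(y*J) = 14 + 7*(J*y) = 14 + 7*J*y)
A(-154, -974)/379211 = (14 + 7*(-154)*(-974))/379211 = (14 + 1049972)*(1/379211) = 1049986*(1/379211) = 149998/54173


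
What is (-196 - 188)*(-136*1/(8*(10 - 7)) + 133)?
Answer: -48896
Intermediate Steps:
(-196 - 188)*(-136*1/(8*(10 - 7)) + 133) = -384*(-136/(8*3) + 133) = -384*(-136/24 + 133) = -384*(-136*1/24 + 133) = -384*(-17/3 + 133) = -384*382/3 = -48896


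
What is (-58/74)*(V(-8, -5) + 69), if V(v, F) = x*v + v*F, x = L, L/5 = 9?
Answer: 7279/37 ≈ 196.73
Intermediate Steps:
L = 45 (L = 5*9 = 45)
x = 45
V(v, F) = 45*v + F*v (V(v, F) = 45*v + v*F = 45*v + F*v)
(-58/74)*(V(-8, -5) + 69) = (-58/74)*(-8*(45 - 5) + 69) = (-58*1/74)*(-8*40 + 69) = -29*(-320 + 69)/37 = -29/37*(-251) = 7279/37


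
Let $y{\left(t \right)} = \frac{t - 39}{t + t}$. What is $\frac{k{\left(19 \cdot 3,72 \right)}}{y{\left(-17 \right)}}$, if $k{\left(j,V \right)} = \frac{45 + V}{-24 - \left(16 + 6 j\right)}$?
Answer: $- \frac{1989}{10696} \approx -0.18596$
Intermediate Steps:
$y{\left(t \right)} = \frac{-39 + t}{2 t}$
$k{\left(j,V \right)} = \frac{45 + V}{-40 - 6 j}$ ($k{\left(j,V \right)} = \frac{45 + V}{-24 - \left(16 + 6 j\right)} = \frac{45 + V}{-40 - 6 j}$)
$\frac{k{\left(19 \cdot 3,72 \right)}}{y{\left(-17 \right)}} = \frac{\frac{1}{2} \frac{1}{20 + 3 \cdot 19 \cdot 3} \left(-45 - 72\right)}{\frac{1}{2} \frac{1}{-17} \left(-39 - 17\right)} = \frac{\frac{1}{2} \frac{1}{20 + 3 \cdot 57} \left(-45 - 72\right)}{\frac{1}{2} \left(- \frac{1}{17}\right) \left(-56\right)} = \frac{\frac{1}{2} \frac{1}{20 + 171} \left(-117\right)}{\frac{28}{17}} = \frac{1}{2} \cdot \frac{1}{191} \left(-117\right) \frac{17}{28} = \left(- \frac{117}{382}\right) \frac{17}{28} = - \frac{1989}{10696}$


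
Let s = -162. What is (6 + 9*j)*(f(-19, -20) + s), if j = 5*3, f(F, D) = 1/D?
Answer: -456981/20 ≈ -22849.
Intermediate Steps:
j = 15
(6 + 9*j)*(f(-19, -20) + s) = (6 + 9*15)*(1/(-20) - 162) = (6 + 135)*(-1/20 - 162) = 141*(-3241/20) = -456981/20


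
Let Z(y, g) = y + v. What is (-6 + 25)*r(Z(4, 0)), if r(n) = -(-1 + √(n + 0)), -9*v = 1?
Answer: 19 - 19*√35/3 ≈ -18.469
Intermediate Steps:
v = -⅑ (v = -⅑*1 = -⅑ ≈ -0.11111)
Z(y, g) = -⅑ + y (Z(y, g) = y - ⅑ = -⅑ + y)
r(n) = 1 - √n (r(n) = -(-1 + √n) = 1 - √n)
(-6 + 25)*r(Z(4, 0)) = (-6 + 25)*(1 - √(-⅑ + 4)) = 19*(1 - √(35/9)) = 19*(1 - √35/3) = 19 - 19*√35/3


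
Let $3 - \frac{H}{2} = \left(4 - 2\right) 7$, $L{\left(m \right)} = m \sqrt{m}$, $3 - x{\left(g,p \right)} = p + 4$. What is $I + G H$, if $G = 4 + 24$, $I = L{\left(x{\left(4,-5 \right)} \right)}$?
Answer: $-608$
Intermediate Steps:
$x{\left(g,p \right)} = -1 - p$ ($x{\left(g,p \right)} = 3 - \left(p + 4\right) = 3 - \left(4 + p\right) = -1 - p$)
$L{\left(m \right)} = m^{\frac{3}{2}}$
$I = 8$ ($I = \left(-1 - -5\right)^{\frac{3}{2}} = \left(-1 + 5\right)^{\frac{3}{2}} = 4^{\frac{3}{2}} = 8$)
$G = 28$
$H = -22$ ($H = 6 - 2 \left(4 - 2\right) 7 = 6 - 2 \cdot 2 \cdot 7 = 6 - 28 = -22$)
$I + G H = 8 + 28 \left(-22\right) = 8 - 616 = -608$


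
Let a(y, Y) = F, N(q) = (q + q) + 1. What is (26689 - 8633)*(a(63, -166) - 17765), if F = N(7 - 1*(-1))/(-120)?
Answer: -4811510969/15 ≈ -3.2077e+8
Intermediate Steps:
N(q) = 1 + 2*q (N(q) = 2*q + 1 = 1 + 2*q)
F = -17/120 (F = (1 + 2*(7 - 1*(-1)))/(-120) = (1 + 2*(7 + 1))*(-1/120) = (1 + 2*8)*(-1/120) = (1 + 16)*(-1/120) = 17*(-1/120) = -17/120 ≈ -0.14167)
a(y, Y) = -17/120
(26689 - 8633)*(a(63, -166) - 17765) = (26689 - 8633)*(-17/120 - 17765) = 18056*(-2131817/120) = -4811510969/15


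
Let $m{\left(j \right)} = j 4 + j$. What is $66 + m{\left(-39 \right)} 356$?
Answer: $-69354$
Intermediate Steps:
$m{\left(j \right)} = 5 j$ ($m{\left(j \right)} = 4 j + j = 5 j$)
$66 + m{\left(-39 \right)} 356 = 66 + 5 \left(-39\right) 356 = 66 - 69420 = -69354$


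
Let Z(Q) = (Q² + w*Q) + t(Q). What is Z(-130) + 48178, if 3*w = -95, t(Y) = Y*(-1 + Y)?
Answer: 258674/3 ≈ 86225.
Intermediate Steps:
w = -95/3 (w = (⅓)*(-95) = -95/3 ≈ -31.667)
Z(Q) = Q² - 95*Q/3 + Q*(-1 + Q) (Z(Q) = (Q² - 95*Q/3) + Q*(-1 + Q) = Q² - 95*Q/3 + Q*(-1 + Q))
Z(-130) + 48178 = (⅔)*(-130)*(-49 + 3*(-130)) + 48178 = (⅔)*(-130)*(-49 - 390) + 48178 = (⅔)*(-130)*(-439) + 48178 = 114140/3 + 48178 = 258674/3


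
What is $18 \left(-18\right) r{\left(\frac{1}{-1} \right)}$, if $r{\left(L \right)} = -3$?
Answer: $972$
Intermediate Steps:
$18 \left(-18\right) r{\left(\frac{1}{-1} \right)} = 18 \left(-18\right) \left(-3\right) = \left(-324\right) \left(-3\right) = 972$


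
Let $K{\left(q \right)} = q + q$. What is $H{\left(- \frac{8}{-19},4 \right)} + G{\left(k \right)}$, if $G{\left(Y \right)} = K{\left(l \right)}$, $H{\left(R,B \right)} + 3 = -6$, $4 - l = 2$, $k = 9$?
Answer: $-5$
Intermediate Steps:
$l = 2$ ($l = 4 - 2 = 2$)
$K{\left(q \right)} = 2 q$
$H{\left(R,B \right)} = -9$ ($H{\left(R,B \right)} = -3 - 6 = -9$)
$G{\left(Y \right)} = 4$ ($G{\left(Y \right)} = 2 \cdot 2 = 4$)
$H{\left(- \frac{8}{-19},4 \right)} + G{\left(k \right)} = -9 + 4 = -5$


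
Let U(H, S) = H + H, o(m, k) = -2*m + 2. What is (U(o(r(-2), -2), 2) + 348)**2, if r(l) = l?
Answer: 129600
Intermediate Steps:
o(m, k) = 2 - 2*m
U(H, S) = 2*H
(U(o(r(-2), -2), 2) + 348)**2 = (2*(2 - 2*(-2)) + 348)**2 = (2*(2 + 4) + 348)**2 = (2*6 + 348)**2 = (12 + 348)**2 = 360**2 = 129600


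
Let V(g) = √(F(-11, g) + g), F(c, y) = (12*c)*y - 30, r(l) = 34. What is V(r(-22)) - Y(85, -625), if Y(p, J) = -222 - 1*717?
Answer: 939 + 2*I*√1121 ≈ 939.0 + 66.963*I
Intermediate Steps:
Y(p, J) = -939 (Y(p, J) = -222 - 717 = -939)
F(c, y) = -30 + 12*c*y (F(c, y) = 12*c*y - 30 = -30 + 12*c*y)
V(g) = √(-30 - 131*g) (V(g) = √((-30 + 12*(-11)*g) + g) = √((-30 - 132*g) + g) = √(-30 - 131*g))
V(r(-22)) - Y(85, -625) = √(-30 - 131*34) - 1*(-939) = √(-30 - 4454) + 939 = √(-4484) + 939 = 2*I*√1121 + 939 = 939 + 2*I*√1121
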